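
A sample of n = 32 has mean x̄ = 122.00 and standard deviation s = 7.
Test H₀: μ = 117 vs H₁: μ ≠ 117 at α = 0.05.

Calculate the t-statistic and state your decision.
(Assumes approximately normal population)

df = n - 1 = 31
SE = s/√n = 7/√32 = 1.2374
t = (x̄ - μ₀)/SE = (122.00 - 117)/1.2374 = 4.0407
Critical value: t_{0.025,31} = ±2.040
p-value ≈ 0.0003
Decision: reject H₀

Answer: t = 4.0407, reject H₀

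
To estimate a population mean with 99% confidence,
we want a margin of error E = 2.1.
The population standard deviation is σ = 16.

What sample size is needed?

z_0.005 = 2.576
n = (z×σ/E)² = (2.576×16/2.1)²
n = 385.2060
Round up: n = 386

Answer: n = 386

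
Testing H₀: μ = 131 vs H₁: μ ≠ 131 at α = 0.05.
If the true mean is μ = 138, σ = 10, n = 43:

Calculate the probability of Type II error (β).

Answer: β ≈ 0.0043

Derivation:
SE = σ/√n = 10/√43 = 1.5250
Critical values: μ₀ ± z_0.025×SE = 131 ± 1.960×1.5250
Acceptance region: (128.0110, 133.9890)
Under H₁ (μ = 138): z_high = (133.9890 - 138)/1.5250 = -2.6302, z_low = (128.0110 - 138)/1.5250 = -6.5502
β = P(not reject | H₁) = Φ(-2.6302) - Φ(-6.5502) ≈ 0.0043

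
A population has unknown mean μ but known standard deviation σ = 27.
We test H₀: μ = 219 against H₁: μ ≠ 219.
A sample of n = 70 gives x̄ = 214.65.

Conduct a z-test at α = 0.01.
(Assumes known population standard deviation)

Standard error: SE = σ/√n = 27/√70 = 3.2271
z-statistic: z = (x̄ - μ₀)/SE = (214.65 - 219)/3.2271 = -1.3480
Critical value: ±2.576
p-value = 0.1777
Decision: fail to reject H₀

Answer: z = -1.3480, fail to reject H₀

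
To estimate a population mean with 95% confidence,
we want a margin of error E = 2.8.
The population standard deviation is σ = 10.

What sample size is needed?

Answer: n = 49

Derivation:
z_0.025 = 1.960
n = (z×σ/E)² = (1.960×10/2.8)²
n = 49.0000
Already a whole number: n = 49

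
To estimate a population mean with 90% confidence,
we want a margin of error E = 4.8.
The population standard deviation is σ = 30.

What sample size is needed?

Answer: n = 106

Derivation:
z_0.05 = 1.645
n = (z×σ/E)² = (1.645×30/4.8)²
n = 105.7041
Round up: n = 106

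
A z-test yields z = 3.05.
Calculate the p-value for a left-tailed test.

For z = 3.05:
p = P(Z < 3.05) = Φ(3.05) = 0.9989

Answer: p-value ≈ 0.9989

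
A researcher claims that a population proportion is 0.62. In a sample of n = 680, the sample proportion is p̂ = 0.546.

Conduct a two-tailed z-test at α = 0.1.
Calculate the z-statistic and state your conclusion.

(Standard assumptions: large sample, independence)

H₀: p = 0.62, H₁: p ≠ 0.62
Standard error: SE = √(p₀(1-p₀)/n) = √(0.62×0.38/680) = 0.018614
z-statistic: z = (p̂ - p₀)/SE = (0.546 - 0.62)/0.018614 = -3.9755
Critical value: z_0.05 = ±1.645
p-value = 0.0001
Decision: reject H₀ at α = 0.1

Answer: z = -3.9755, reject H₀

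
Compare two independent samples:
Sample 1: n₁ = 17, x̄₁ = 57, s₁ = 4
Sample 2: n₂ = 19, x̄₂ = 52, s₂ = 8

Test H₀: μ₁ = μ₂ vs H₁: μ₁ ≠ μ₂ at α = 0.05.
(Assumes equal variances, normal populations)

Answer: t = 2.3273, reject H₀

Derivation:
Pooled variance: s²_p = [16×4² + 18×8²]/(34) = 41.4118
s_p = 6.4352
SE = s_p×√(1/n₁ + 1/n₂) = 6.4352×√(1/17 + 1/19) = 2.1484
t = (x̄₁ - x̄₂)/SE = (57 - 52)/2.1484 = 2.3273
df = 34, t-critical = ±2.032
Decision: reject H₀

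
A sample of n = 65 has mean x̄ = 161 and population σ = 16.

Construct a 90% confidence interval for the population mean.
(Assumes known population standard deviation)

Answer: (157.7353, 164.2647)

Derivation:
Confidence level: 90%, α = 0.1
z_0.05 = 1.645
SE = σ/√n = 16/√65 = 1.9846
Margin of error = 1.645 × 1.9846 = 3.2647
CI: x̄ ± margin = 161 ± 3.2647
CI: (157.7353, 164.2647)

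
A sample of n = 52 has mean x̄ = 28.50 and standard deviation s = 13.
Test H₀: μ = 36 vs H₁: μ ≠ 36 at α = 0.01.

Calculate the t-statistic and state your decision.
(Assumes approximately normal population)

df = n - 1 = 51
SE = s/√n = 13/√52 = 1.8028
t = (x̄ - μ₀)/SE = (28.50 - 36)/1.8028 = -4.1602
Critical value: t_{0.005,51} = ±2.676
p-value ≈ 0.0001
Decision: reject H₀

Answer: t = -4.1602, reject H₀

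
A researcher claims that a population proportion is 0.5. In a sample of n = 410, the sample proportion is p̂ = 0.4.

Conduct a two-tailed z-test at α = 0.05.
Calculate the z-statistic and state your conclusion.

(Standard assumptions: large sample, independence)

Answer: z = -4.0497, reject H₀

Derivation:
H₀: p = 0.5, H₁: p ≠ 0.5
Standard error: SE = √(p₀(1-p₀)/n) = √(0.5×0.5/410) = 0.024693
z-statistic: z = (p̂ - p₀)/SE = (0.4 - 0.5)/0.024693 = -4.0497
Critical value: z_0.025 = ±1.960
p-value = 0.0001
Decision: reject H₀ at α = 0.05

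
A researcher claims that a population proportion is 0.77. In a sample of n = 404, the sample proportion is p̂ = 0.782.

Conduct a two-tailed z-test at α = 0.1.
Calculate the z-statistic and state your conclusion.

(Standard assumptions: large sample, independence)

H₀: p = 0.77, H₁: p ≠ 0.77
Standard error: SE = √(p₀(1-p₀)/n) = √(0.77×0.23/404) = 0.020937
z-statistic: z = (p̂ - p₀)/SE = (0.782 - 0.77)/0.020937 = 0.5731
Critical value: z_0.05 = ±1.645
p-value = 0.5666
Decision: fail to reject H₀ at α = 0.1

Answer: z = 0.5731, fail to reject H₀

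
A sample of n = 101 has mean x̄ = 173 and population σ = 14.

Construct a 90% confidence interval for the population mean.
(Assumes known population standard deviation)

Answer: (170.7084, 175.2916)

Derivation:
Confidence level: 90%, α = 0.1
z_0.05 = 1.645
SE = σ/√n = 14/√101 = 1.3931
Margin of error = 1.645 × 1.3931 = 2.2916
CI: x̄ ± margin = 173 ± 2.2916
CI: (170.7084, 175.2916)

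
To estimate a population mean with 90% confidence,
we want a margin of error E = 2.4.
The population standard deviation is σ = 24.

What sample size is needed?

z_0.05 = 1.645
n = (z×σ/E)² = (1.645×24/2.4)²
n = 270.6025
Round up: n = 271

Answer: n = 271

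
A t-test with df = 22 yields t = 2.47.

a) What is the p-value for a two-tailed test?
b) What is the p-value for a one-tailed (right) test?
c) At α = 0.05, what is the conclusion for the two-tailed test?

Answer: a) 0.0217, b) 0.0109, c) reject H₀

Derivation:
Using t-distribution with df = 22:
a) Two-tailed: p = 2×P(T > 2.47) = 0.0217
b) One-tailed: p = P(T > 2.47) = 0.0109
c) 0.0217 < 0.05, reject H₀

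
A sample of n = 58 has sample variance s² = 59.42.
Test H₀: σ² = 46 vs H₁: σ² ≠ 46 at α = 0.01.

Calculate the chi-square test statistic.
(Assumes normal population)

Answer: χ² = 73.6291, fail to reject H₀

Derivation:
df = n - 1 = 57
χ² = (n-1)s²/σ₀² = 57×59.42/46 = 73.6291
Critical values: χ²_{0.995,57} = 33.248, χ²_{0.005,57} = 88.236
Rejection region: χ² < 33.248 or χ² > 88.236
Decision: fail to reject H₀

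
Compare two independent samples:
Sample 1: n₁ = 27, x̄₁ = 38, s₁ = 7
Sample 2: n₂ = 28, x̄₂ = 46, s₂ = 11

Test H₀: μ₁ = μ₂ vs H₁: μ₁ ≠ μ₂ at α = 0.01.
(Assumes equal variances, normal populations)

Answer: t = -3.2042, reject H₀

Derivation:
Pooled variance: s²_p = [26×7² + 27×11²]/(53) = 85.6792
s_p = 9.2563
SE = s_p×√(1/n₁ + 1/n₂) = 9.2563×√(1/27 + 1/28) = 2.4967
t = (x̄₁ - x̄₂)/SE = (38 - 46)/2.4967 = -3.2042
df = 53, t-critical = ±2.672
Decision: reject H₀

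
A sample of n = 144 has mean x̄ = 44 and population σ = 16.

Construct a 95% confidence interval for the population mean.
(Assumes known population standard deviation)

Answer: (41.3867, 46.6133)

Derivation:
Confidence level: 95%, α = 0.05
z_0.025 = 1.960
SE = σ/√n = 16/√144 = 1.3333
Margin of error = 1.960 × 1.3333 = 2.6133
CI: x̄ ± margin = 44 ± 2.6133
CI: (41.3867, 46.6133)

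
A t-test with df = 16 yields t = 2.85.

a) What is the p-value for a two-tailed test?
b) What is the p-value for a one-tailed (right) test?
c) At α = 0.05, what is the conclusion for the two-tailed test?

Using t-distribution with df = 16:
a) Two-tailed: p = 2×P(T > 2.85) = 0.0116
b) One-tailed: p = P(T > 2.85) = 0.0058
c) 0.0116 < 0.05, reject H₀

Answer: a) 0.0116, b) 0.0058, c) reject H₀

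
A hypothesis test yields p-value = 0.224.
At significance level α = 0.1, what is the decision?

Compare p-value to α:
0.224 ≥ 0.1
Decision: fail to reject H₀

Answer: fail to reject H₀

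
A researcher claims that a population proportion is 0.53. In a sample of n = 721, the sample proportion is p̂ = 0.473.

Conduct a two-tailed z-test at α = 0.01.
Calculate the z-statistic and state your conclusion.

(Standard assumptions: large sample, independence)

H₀: p = 0.53, H₁: p ≠ 0.53
Standard error: SE = √(p₀(1-p₀)/n) = √(0.53×0.47/721) = 0.018587
z-statistic: z = (p̂ - p₀)/SE = (0.473 - 0.53)/0.018587 = -3.0667
Critical value: z_0.005 = ±2.576
p-value = 0.0022
Decision: reject H₀ at α = 0.01

Answer: z = -3.0667, reject H₀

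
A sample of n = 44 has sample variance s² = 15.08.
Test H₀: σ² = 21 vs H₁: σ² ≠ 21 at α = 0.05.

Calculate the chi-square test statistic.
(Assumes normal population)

Answer: χ² = 30.8781, fail to reject H₀

Derivation:
df = n - 1 = 43
χ² = (n-1)s²/σ₀² = 43×15.08/21 = 30.8781
Critical values: χ²_{0.975,43} = 26.785, χ²_{0.025,43} = 62.990
Rejection region: χ² < 26.785 or χ² > 62.990
Decision: fail to reject H₀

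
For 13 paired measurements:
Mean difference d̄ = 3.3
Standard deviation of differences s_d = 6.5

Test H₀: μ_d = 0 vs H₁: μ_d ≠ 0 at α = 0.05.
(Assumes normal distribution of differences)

Answer: t = 1.8305, fail to reject H₀

Derivation:
df = n - 1 = 12
SE = s_d/√n = 6.5/√13 = 1.8028
t = d̄/SE = 3.3/1.8028 = 1.8305
Critical value: t_{0.025,12} = ±2.179
p-value ≈ 0.0921
Decision: fail to reject H₀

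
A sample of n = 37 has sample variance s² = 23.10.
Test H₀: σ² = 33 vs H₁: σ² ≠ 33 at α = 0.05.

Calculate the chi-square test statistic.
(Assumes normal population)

Answer: χ² = 25.2000, fail to reject H₀

Derivation:
df = n - 1 = 36
χ² = (n-1)s²/σ₀² = 36×23.10/33 = 25.2000
Critical values: χ²_{0.975,36} = 21.336, χ²_{0.025,36} = 54.437
Rejection region: χ² < 21.336 or χ² > 54.437
Decision: fail to reject H₀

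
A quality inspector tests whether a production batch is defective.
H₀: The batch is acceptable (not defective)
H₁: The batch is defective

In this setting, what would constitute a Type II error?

A Type I error (probability α) occurs when we reject a true H₀.
A Type II error (probability β) occurs when we fail to reject a false H₀.

Answer: Shipping a defective batch to customers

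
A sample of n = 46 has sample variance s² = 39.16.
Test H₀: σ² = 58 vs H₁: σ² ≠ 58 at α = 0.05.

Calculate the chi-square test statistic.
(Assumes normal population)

Answer: χ² = 30.3828, fail to reject H₀

Derivation:
df = n - 1 = 45
χ² = (n-1)s²/σ₀² = 45×39.16/58 = 30.3828
Critical values: χ²_{0.975,45} = 28.366, χ²_{0.025,45} = 65.410
Rejection region: χ² < 28.366 or χ² > 65.410
Decision: fail to reject H₀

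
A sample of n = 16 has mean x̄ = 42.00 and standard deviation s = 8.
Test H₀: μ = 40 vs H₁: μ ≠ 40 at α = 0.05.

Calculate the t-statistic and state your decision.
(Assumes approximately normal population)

df = n - 1 = 15
SE = s/√n = 8/√16 = 2.0000
t = (x̄ - μ₀)/SE = (42.00 - 40)/2.0000 = 1.0000
Critical value: t_{0.025,15} = ±2.131
p-value ≈ 0.3332
Decision: fail to reject H₀

Answer: t = 1.0000, fail to reject H₀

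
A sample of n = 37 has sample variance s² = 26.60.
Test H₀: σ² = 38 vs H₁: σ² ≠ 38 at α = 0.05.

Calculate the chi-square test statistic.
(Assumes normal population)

df = n - 1 = 36
χ² = (n-1)s²/σ₀² = 36×26.60/38 = 25.2000
Critical values: χ²_{0.975,36} = 21.336, χ²_{0.025,36} = 54.437
Rejection region: χ² < 21.336 or χ² > 54.437
Decision: fail to reject H₀

Answer: χ² = 25.2000, fail to reject H₀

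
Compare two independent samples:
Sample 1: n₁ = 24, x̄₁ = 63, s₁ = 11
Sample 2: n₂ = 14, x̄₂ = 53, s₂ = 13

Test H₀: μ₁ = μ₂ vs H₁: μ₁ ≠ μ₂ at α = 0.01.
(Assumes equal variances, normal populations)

Pooled variance: s²_p = [23×11² + 13×13²]/(36) = 138.3333
s_p = 11.7615
SE = s_p×√(1/n₁ + 1/n₂) = 11.7615×√(1/24 + 1/14) = 3.9553
t = (x̄₁ - x̄₂)/SE = (63 - 53)/3.9553 = 2.5283
df = 36, t-critical = ±2.719
Decision: fail to reject H₀

Answer: t = 2.5283, fail to reject H₀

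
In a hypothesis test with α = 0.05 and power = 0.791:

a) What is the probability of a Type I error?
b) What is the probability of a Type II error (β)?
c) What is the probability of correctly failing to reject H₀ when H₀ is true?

a) Type I error probability = α = 0.05
b) Power = P(reject H₀ | H₁ true) = 1 - β = 0.791, so Type II error probability = β = 1 - Power = 0.209
c) P(fail to reject H₀ | H₀ true) = 1 - α = 0.95

Answer: a) 0.05, b) 0.209, c) 0.95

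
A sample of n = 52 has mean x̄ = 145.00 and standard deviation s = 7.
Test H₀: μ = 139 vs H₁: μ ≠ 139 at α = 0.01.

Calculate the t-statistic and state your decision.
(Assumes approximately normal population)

Answer: t = 6.1811, reject H₀

Derivation:
df = n - 1 = 51
SE = s/√n = 7/√52 = 0.9707
t = (x̄ - μ₀)/SE = (145.00 - 139)/0.9707 = 6.1811
Critical value: t_{0.005,51} = ±2.676
p-value < 0.0001
Decision: reject H₀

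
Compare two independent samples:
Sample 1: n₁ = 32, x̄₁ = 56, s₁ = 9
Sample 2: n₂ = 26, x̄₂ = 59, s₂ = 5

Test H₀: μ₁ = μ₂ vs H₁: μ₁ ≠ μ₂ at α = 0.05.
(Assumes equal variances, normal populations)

Answer: t = -1.5184, fail to reject H₀

Derivation:
Pooled variance: s²_p = [31×9² + 25×5²]/(56) = 56.0000
s_p = 7.4833
SE = s_p×√(1/n₁ + 1/n₂) = 7.4833×√(1/32 + 1/26) = 1.9758
t = (x̄₁ - x̄₂)/SE = (56 - 59)/1.9758 = -1.5184
df = 56, t-critical = ±2.003
Decision: fail to reject H₀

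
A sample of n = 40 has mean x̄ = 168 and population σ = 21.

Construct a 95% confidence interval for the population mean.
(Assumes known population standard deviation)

Confidence level: 95%, α = 0.05
z_0.025 = 1.960
SE = σ/√n = 21/√40 = 3.3204
Margin of error = 1.960 × 3.3204 = 6.5080
CI: x̄ ± margin = 168 ± 6.5080
CI: (161.4920, 174.5080)

Answer: (161.4920, 174.5080)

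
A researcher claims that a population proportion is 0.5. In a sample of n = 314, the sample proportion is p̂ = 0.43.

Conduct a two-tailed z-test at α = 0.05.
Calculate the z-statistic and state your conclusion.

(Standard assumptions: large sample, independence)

Answer: z = -2.4808, reject H₀

Derivation:
H₀: p = 0.5, H₁: p ≠ 0.5
Standard error: SE = √(p₀(1-p₀)/n) = √(0.5×0.5/314) = 0.028217
z-statistic: z = (p̂ - p₀)/SE = (0.43 - 0.5)/0.028217 = -2.4808
Critical value: z_0.025 = ±1.960
p-value = 0.0131
Decision: reject H₀ at α = 0.05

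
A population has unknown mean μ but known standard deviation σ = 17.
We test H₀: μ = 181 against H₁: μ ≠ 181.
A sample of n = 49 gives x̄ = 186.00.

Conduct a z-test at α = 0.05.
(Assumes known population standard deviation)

Standard error: SE = σ/√n = 17/√49 = 2.4286
z-statistic: z = (x̄ - μ₀)/SE = (186.00 - 181)/2.4286 = 2.0588
Critical value: ±1.960
p-value = 0.0395
Decision: reject H₀

Answer: z = 2.0588, reject H₀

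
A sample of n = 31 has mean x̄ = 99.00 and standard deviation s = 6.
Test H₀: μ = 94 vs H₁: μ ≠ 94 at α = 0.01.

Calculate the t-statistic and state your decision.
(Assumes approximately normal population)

df = n - 1 = 30
SE = s/√n = 6/√31 = 1.0776
t = (x̄ - μ₀)/SE = (99.00 - 94)/1.0776 = 4.6399
Critical value: t_{0.005,30} = ±2.750
p-value ≈ 0.0001
Decision: reject H₀

Answer: t = 4.6399, reject H₀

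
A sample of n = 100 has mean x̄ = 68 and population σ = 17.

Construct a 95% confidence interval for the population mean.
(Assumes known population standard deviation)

Answer: (64.6680, 71.3320)

Derivation:
Confidence level: 95%, α = 0.05
z_0.025 = 1.960
SE = σ/√n = 17/√100 = 1.7000
Margin of error = 1.960 × 1.7000 = 3.3320
CI: x̄ ± margin = 68 ± 3.3320
CI: (64.6680, 71.3320)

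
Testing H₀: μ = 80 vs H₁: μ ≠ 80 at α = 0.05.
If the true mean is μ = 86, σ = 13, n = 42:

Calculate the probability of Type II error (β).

SE = σ/√n = 13/√42 = 2.0059
Critical values: μ₀ ± z_0.025×SE = 80 ± 1.960×2.0059
Acceptance region: (76.0684, 83.9316)
Under H₁ (μ = 86): z_high = (83.9316 - 86)/2.0059 = -1.0312, z_low = (76.0684 - 86)/2.0059 = -4.9512
β = P(not reject | H₁) = Φ(-1.0312) - Φ(-4.9512) ≈ 0.1512

Answer: β ≈ 0.1512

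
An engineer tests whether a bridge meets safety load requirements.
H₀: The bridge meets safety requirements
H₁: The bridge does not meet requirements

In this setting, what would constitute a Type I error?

Type I error (α): Rejecting H₀ when H₀ is true
Type II error (β): Failing to reject H₀ when H₁ is true

Answer: Unnecessarily closing a safe bridge for repairs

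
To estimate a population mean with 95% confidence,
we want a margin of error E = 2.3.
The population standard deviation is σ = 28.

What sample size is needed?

z_0.025 = 1.960
n = (z×σ/E)² = (1.960×28/2.3)²
n = 569.3411
Round up: n = 570

Answer: n = 570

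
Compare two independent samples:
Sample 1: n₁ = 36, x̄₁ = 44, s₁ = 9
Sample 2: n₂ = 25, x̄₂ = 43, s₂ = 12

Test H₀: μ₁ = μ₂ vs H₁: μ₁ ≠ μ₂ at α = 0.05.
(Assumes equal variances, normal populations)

Pooled variance: s²_p = [35×9² + 24×12²]/(59) = 106.6271
s_p = 10.3260
SE = s_p×√(1/n₁ + 1/n₂) = 10.3260×√(1/36 + 1/25) = 2.6883
t = (x̄₁ - x̄₂)/SE = (44 - 43)/2.6883 = 0.3720
df = 59, t-critical = ±2.001
Decision: fail to reject H₀

Answer: t = 0.3720, fail to reject H₀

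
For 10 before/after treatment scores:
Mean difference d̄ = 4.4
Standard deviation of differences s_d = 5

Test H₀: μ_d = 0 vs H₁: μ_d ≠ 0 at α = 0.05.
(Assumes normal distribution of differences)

df = n - 1 = 9
SE = s_d/√n = 5/√10 = 1.5811
t = d̄/SE = 4.4/1.5811 = 2.7829
Critical value: t_{0.025,9} = ±2.262
p-value ≈ 0.0213
Decision: reject H₀

Answer: t = 2.7829, reject H₀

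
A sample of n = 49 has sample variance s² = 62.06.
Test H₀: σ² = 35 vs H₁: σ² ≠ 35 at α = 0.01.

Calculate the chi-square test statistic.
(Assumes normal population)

df = n - 1 = 48
χ² = (n-1)s²/σ₀² = 48×62.06/35 = 85.1109
Critical values: χ²_{0.995,48} = 26.511, χ²_{0.005,48} = 76.969
Rejection region: χ² < 26.511 or χ² > 76.969
Decision: reject H₀

Answer: χ² = 85.1109, reject H₀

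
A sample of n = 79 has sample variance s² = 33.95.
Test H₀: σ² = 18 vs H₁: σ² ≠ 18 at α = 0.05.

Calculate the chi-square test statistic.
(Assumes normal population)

Answer: χ² = 147.1167, reject H₀

Derivation:
df = n - 1 = 78
χ² = (n-1)s²/σ₀² = 78×33.95/18 = 147.1167
Critical values: χ²_{0.975,78} = 55.466, χ²_{0.025,78} = 104.316
Rejection region: χ² < 55.466 or χ² > 104.316
Decision: reject H₀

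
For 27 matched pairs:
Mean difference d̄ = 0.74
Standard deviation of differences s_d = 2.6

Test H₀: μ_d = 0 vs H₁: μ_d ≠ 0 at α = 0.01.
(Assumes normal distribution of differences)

Answer: t = 1.4788, fail to reject H₀

Derivation:
df = n - 1 = 26
SE = s_d/√n = 2.6/√27 = 0.5004
t = d̄/SE = 0.74/0.5004 = 1.4788
Critical value: t_{0.005,26} = ±2.779
p-value ≈ 0.1512
Decision: fail to reject H₀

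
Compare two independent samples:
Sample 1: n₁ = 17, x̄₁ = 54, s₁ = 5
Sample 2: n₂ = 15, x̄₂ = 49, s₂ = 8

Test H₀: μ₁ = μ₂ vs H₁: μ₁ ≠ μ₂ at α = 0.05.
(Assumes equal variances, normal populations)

Pooled variance: s²_p = [16×5² + 14×8²]/(30) = 43.2000
s_p = 6.5727
SE = s_p×√(1/n₁ + 1/n₂) = 6.5727×√(1/17 + 1/15) = 2.3284
t = (x̄₁ - x̄₂)/SE = (54 - 49)/2.3284 = 2.1474
df = 30, t-critical = ±2.042
Decision: reject H₀

Answer: t = 2.1474, reject H₀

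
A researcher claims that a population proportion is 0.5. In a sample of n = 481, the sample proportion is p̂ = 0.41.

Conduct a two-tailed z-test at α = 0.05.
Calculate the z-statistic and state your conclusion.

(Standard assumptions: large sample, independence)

Answer: z = -3.9477, reject H₀

Derivation:
H₀: p = 0.5, H₁: p ≠ 0.5
Standard error: SE = √(p₀(1-p₀)/n) = √(0.5×0.5/481) = 0.022798
z-statistic: z = (p̂ - p₀)/SE = (0.41 - 0.5)/0.022798 = -3.9477
Critical value: z_0.025 = ±1.960
p-value = 0.0001
Decision: reject H₀ at α = 0.05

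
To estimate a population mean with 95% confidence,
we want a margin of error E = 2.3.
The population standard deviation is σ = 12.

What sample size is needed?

z_0.025 = 1.960
n = (z×σ/E)² = (1.960×12/2.3)²
n = 104.5729
Round up: n = 105

Answer: n = 105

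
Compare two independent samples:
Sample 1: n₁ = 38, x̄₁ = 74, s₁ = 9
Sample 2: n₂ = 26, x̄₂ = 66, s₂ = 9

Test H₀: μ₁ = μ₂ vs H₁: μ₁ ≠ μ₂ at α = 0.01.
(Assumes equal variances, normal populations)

Pooled variance: s²_p = [37×9² + 25×9²]/(62) = 81.0000
s_p = 9.0000
SE = s_p×√(1/n₁ + 1/n₂) = 9.0000×√(1/38 + 1/26) = 2.2906
t = (x̄₁ - x̄₂)/SE = (74 - 66)/2.2906 = 3.4925
df = 62, t-critical = ±2.657
Decision: reject H₀

Answer: t = 3.4925, reject H₀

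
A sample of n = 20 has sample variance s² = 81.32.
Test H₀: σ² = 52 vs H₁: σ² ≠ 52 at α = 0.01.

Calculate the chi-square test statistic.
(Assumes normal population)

Answer: χ² = 29.7131, fail to reject H₀

Derivation:
df = n - 1 = 19
χ² = (n-1)s²/σ₀² = 19×81.32/52 = 29.7131
Critical values: χ²_{0.995,19} = 6.844, χ²_{0.005,19} = 38.582
Rejection region: χ² < 6.844 or χ² > 38.582
Decision: fail to reject H₀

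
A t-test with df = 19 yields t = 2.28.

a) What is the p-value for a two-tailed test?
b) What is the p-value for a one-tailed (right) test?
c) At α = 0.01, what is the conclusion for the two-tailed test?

Using t-distribution with df = 19:
a) Two-tailed: p = 2×P(T > 2.28) = 0.0343
b) One-tailed: p = P(T > 2.28) = 0.0172
c) 0.0343 ≥ 0.01, fail to reject H₀

Answer: a) 0.0343, b) 0.0172, c) fail to reject H₀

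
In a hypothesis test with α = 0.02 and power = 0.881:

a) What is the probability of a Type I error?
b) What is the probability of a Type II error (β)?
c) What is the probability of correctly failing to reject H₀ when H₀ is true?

a) Type I error probability = α = 0.02
b) Power = P(reject H₀ | H₁ true) = 1 - β = 0.881, so Type II error probability = β = 1 - Power = 0.119
c) P(fail to reject H₀ | H₀ true) = 1 - α = 0.98

Answer: a) 0.02, b) 0.119, c) 0.98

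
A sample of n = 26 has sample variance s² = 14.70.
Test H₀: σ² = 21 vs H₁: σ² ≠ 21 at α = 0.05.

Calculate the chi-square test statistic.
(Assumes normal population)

df = n - 1 = 25
χ² = (n-1)s²/σ₀² = 25×14.70/21 = 17.5000
Critical values: χ²_{0.975,25} = 13.120, χ²_{0.025,25} = 40.646
Rejection region: χ² < 13.120 or χ² > 40.646
Decision: fail to reject H₀

Answer: χ² = 17.5000, fail to reject H₀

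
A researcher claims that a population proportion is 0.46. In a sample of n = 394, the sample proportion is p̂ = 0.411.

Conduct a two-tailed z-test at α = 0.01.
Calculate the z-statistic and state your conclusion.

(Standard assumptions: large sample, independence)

Answer: z = -1.9515, fail to reject H₀

Derivation:
H₀: p = 0.46, H₁: p ≠ 0.46
Standard error: SE = √(p₀(1-p₀)/n) = √(0.46×0.54/394) = 0.025109
z-statistic: z = (p̂ - p₀)/SE = (0.411 - 0.46)/0.025109 = -1.9515
Critical value: z_0.005 = ±2.576
p-value = 0.0510
Decision: fail to reject H₀ at α = 0.01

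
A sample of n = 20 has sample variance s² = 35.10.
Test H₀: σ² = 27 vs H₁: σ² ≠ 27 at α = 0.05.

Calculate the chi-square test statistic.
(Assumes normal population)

Answer: χ² = 24.7000, fail to reject H₀

Derivation:
df = n - 1 = 19
χ² = (n-1)s²/σ₀² = 19×35.10/27 = 24.7000
Critical values: χ²_{0.975,19} = 8.907, χ²_{0.025,19} = 32.852
Rejection region: χ² < 8.907 or χ² > 32.852
Decision: fail to reject H₀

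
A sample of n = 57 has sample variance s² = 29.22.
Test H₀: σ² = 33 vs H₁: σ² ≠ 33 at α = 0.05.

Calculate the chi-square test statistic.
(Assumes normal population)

df = n - 1 = 56
χ² = (n-1)s²/σ₀² = 56×29.22/33 = 49.5855
Critical values: χ²_{0.975,56} = 37.212, χ²_{0.025,56} = 78.567
Rejection region: χ² < 37.212 or χ² > 78.567
Decision: fail to reject H₀

Answer: χ² = 49.5855, fail to reject H₀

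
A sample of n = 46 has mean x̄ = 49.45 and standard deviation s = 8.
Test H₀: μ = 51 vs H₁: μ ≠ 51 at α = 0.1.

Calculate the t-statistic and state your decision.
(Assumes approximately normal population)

df = n - 1 = 45
SE = s/√n = 8/√46 = 1.1795
t = (x̄ - μ₀)/SE = (49.45 - 51)/1.1795 = -1.3141
Critical value: t_{0.05,45} = ±1.679
p-value ≈ 0.1955
Decision: fail to reject H₀

Answer: t = -1.3141, fail to reject H₀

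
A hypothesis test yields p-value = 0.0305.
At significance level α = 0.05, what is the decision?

Compare p-value to α:
0.0305 < 0.05
Decision: reject H₀

Answer: reject H₀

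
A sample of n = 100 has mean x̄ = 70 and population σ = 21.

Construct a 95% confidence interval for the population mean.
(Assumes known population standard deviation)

Confidence level: 95%, α = 0.05
z_0.025 = 1.960
SE = σ/√n = 21/√100 = 2.1000
Margin of error = 1.960 × 2.1000 = 4.1160
CI: x̄ ± margin = 70 ± 4.1160
CI: (65.8840, 74.1160)

Answer: (65.8840, 74.1160)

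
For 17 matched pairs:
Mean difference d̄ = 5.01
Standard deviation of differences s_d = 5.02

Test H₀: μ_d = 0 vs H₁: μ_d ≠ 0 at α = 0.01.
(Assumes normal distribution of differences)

Answer: t = 4.1150, reject H₀

Derivation:
df = n - 1 = 16
SE = s_d/√n = 5.02/√17 = 1.2175
t = d̄/SE = 5.01/1.2175 = 4.1150
Critical value: t_{0.005,16} = ±2.921
p-value ≈ 0.0008
Decision: reject H₀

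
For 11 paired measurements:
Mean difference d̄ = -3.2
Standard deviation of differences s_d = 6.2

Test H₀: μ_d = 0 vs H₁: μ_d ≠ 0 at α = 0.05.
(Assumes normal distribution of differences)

df = n - 1 = 10
SE = s_d/√n = 6.2/√11 = 1.8694
t = d̄/SE = -3.2/1.8694 = -1.7118
Critical value: t_{0.025,10} = ±2.228
p-value ≈ 0.1177
Decision: fail to reject H₀

Answer: t = -1.7118, fail to reject H₀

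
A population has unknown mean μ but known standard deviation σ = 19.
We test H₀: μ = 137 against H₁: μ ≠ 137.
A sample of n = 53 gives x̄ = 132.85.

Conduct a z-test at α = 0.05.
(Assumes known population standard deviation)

Standard error: SE = σ/√n = 19/√53 = 2.6099
z-statistic: z = (x̄ - μ₀)/SE = (132.85 - 137)/2.6099 = -1.5901
Critical value: ±1.960
p-value = 0.1118
Decision: fail to reject H₀

Answer: z = -1.5901, fail to reject H₀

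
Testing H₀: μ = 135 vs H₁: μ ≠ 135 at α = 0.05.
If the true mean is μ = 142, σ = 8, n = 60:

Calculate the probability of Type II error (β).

SE = σ/√n = 8/√60 = 1.0328
Critical values: μ₀ ± z_0.025×SE = 135 ± 1.960×1.0328
Acceptance region: (132.9757, 137.0243)
Under H₁ (μ = 142): z_high = (137.0243 - 142)/1.0328 = -4.8177, z_low = (132.9757 - 142)/1.0328 = -8.7377
β = P(not reject | H₁) = Φ(-4.8177) - Φ(-8.7377) ≈ 0.0000

Answer: β ≈ 0.0000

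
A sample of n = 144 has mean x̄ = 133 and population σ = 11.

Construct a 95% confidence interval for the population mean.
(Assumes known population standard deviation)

Confidence level: 95%, α = 0.05
z_0.025 = 1.960
SE = σ/√n = 11/√144 = 0.9167
Margin of error = 1.960 × 0.9167 = 1.7967
CI: x̄ ± margin = 133 ± 1.7967
CI: (131.2033, 134.7967)

Answer: (131.2033, 134.7967)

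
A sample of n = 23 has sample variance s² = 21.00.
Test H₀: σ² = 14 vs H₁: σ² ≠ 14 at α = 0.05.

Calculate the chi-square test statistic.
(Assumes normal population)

df = n - 1 = 22
χ² = (n-1)s²/σ₀² = 22×21.00/14 = 33.0000
Critical values: χ²_{0.975,22} = 10.982, χ²_{0.025,22} = 36.781
Rejection region: χ² < 10.982 or χ² > 36.781
Decision: fail to reject H₀

Answer: χ² = 33.0000, fail to reject H₀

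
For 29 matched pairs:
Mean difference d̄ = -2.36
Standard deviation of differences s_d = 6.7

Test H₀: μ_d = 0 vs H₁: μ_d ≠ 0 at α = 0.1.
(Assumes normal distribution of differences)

Answer: t = -1.8968, reject H₀

Derivation:
df = n - 1 = 28
SE = s_d/√n = 6.7/√29 = 1.2442
t = d̄/SE = -2.36/1.2442 = -1.8968
Critical value: t_{0.05,28} = ±1.701
p-value ≈ 0.0682
Decision: reject H₀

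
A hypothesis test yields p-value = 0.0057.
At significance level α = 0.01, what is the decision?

Compare p-value to α:
0.0057 < 0.01
Decision: reject H₀

Answer: reject H₀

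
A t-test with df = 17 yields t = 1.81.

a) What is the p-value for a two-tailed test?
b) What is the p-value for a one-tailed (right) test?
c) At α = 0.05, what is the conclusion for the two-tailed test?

Answer: a) 0.0880, b) 0.0440, c) fail to reject H₀

Derivation:
Using t-distribution with df = 17:
a) Two-tailed: p = 2×P(T > 1.81) = 0.0880
b) One-tailed: p = P(T > 1.81) = 0.0440
c) 0.0880 ≥ 0.05, fail to reject H₀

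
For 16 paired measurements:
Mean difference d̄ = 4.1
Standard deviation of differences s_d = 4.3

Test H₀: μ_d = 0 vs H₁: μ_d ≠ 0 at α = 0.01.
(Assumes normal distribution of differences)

Answer: t = 3.8140, reject H₀

Derivation:
df = n - 1 = 15
SE = s_d/√n = 4.3/√16 = 1.0750
t = d̄/SE = 4.1/1.0750 = 3.8140
Critical value: t_{0.005,15} = ±2.947
p-value ≈ 0.0017
Decision: reject H₀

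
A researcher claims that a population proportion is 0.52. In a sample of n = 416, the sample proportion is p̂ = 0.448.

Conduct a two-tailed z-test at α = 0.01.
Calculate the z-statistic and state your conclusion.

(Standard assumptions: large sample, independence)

Answer: z = -2.9394, reject H₀

Derivation:
H₀: p = 0.52, H₁: p ≠ 0.52
Standard error: SE = √(p₀(1-p₀)/n) = √(0.52×0.48/416) = 0.024495
z-statistic: z = (p̂ - p₀)/SE = (0.448 - 0.52)/0.024495 = -2.9394
Critical value: z_0.005 = ±2.576
p-value = 0.0033
Decision: reject H₀ at α = 0.01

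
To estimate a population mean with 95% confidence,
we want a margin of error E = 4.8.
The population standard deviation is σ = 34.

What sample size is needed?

z_0.025 = 1.960
n = (z×σ/E)² = (1.960×34/4.8)²
n = 192.7469
Round up: n = 193

Answer: n = 193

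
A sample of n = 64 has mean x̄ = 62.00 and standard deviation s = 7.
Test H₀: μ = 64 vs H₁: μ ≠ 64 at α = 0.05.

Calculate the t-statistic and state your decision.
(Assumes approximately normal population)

Answer: t = -2.2857, reject H₀

Derivation:
df = n - 1 = 63
SE = s/√n = 7/√64 = 0.8750
t = (x̄ - μ₀)/SE = (62.00 - 64)/0.8750 = -2.2857
Critical value: t_{0.025,63} = ±1.998
p-value ≈ 0.0256
Decision: reject H₀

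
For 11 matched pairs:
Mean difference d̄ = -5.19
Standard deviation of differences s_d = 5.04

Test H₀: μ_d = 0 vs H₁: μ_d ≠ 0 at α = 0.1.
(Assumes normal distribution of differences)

Answer: t = -3.4154, reject H₀

Derivation:
df = n - 1 = 10
SE = s_d/√n = 5.04/√11 = 1.5196
t = d̄/SE = -5.19/1.5196 = -3.4154
Critical value: t_{0.05,10} = ±1.812
p-value ≈ 0.0066
Decision: reject H₀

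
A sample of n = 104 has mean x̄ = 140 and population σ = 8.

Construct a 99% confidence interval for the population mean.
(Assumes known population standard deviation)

Confidence level: 99%, α = 0.01
z_0.005 = 2.576
SE = σ/√n = 8/√104 = 0.7845
Margin of error = 2.576 × 0.7845 = 2.0209
CI: x̄ ± margin = 140 ± 2.0209
CI: (137.9791, 142.0209)

Answer: (137.9791, 142.0209)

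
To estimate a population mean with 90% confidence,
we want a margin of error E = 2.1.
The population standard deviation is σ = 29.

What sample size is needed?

Answer: n = 517

Derivation:
z_0.05 = 1.645
n = (z×σ/E)² = (1.645×29/2.1)²
n = 516.0469
Round up: n = 517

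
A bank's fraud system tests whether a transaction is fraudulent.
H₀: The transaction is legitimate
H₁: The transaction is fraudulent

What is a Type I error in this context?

Answer: Blocking a legitimate transaction as fraud

Derivation:
A Type I error (probability α) occurs when we reject a true H₀.
A Type II error (probability β) occurs when we fail to reject a false H₀.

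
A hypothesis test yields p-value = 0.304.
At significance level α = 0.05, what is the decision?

Answer: fail to reject H₀

Derivation:
Compare p-value to α:
0.304 ≥ 0.05
Decision: fail to reject H₀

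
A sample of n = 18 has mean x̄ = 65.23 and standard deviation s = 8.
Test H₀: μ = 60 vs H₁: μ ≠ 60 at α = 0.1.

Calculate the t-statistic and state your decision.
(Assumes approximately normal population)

df = n - 1 = 17
SE = s/√n = 8/√18 = 1.8856
t = (x̄ - μ₀)/SE = (65.23 - 60)/1.8856 = 2.7737
Critical value: t_{0.05,17} = ±1.740
p-value ≈ 0.0130
Decision: reject H₀

Answer: t = 2.7737, reject H₀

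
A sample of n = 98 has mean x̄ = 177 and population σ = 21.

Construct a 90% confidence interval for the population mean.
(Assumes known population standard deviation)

Answer: (173.5105, 180.4895)

Derivation:
Confidence level: 90%, α = 0.1
z_0.05 = 1.645
SE = σ/√n = 21/√98 = 2.1213
Margin of error = 1.645 × 2.1213 = 3.4895
CI: x̄ ± margin = 177 ± 3.4895
CI: (173.5105, 180.4895)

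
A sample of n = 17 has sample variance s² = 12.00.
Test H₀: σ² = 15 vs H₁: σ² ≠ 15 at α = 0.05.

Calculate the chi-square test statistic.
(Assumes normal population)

Answer: χ² = 12.8000, fail to reject H₀

Derivation:
df = n - 1 = 16
χ² = (n-1)s²/σ₀² = 16×12.00/15 = 12.8000
Critical values: χ²_{0.975,16} = 6.908, χ²_{0.025,16} = 28.845
Rejection region: χ² < 6.908 or χ² > 28.845
Decision: fail to reject H₀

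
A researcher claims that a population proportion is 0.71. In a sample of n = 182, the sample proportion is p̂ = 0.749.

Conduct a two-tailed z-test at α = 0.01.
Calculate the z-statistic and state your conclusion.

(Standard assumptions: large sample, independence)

Answer: z = 1.1595, fail to reject H₀

Derivation:
H₀: p = 0.71, H₁: p ≠ 0.71
Standard error: SE = √(p₀(1-p₀)/n) = √(0.71×0.29/182) = 0.033635
z-statistic: z = (p̂ - p₀)/SE = (0.749 - 0.71)/0.033635 = 1.1595
Critical value: z_0.005 = ±2.576
p-value = 0.2463
Decision: fail to reject H₀ at α = 0.01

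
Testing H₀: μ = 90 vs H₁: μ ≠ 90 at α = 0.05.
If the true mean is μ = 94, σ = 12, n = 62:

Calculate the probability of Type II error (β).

SE = σ/√n = 12/√62 = 1.5240
Critical values: μ₀ ± z_0.025×SE = 90 ± 1.960×1.5240
Acceptance region: (87.0130, 92.9870)
Under H₁ (μ = 94): z_high = (92.9870 - 94)/1.5240 = -0.6647, z_low = (87.0130 - 94)/1.5240 = -4.5846
β = P(not reject | H₁) = Φ(-0.6647) - Φ(-4.5846) ≈ 0.2531

Answer: β ≈ 0.2531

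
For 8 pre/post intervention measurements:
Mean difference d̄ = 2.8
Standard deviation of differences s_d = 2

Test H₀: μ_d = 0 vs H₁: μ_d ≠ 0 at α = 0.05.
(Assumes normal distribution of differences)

df = n - 1 = 7
SE = s_d/√n = 2/√8 = 0.7071
t = d̄/SE = 2.8/0.7071 = 3.9598
Critical value: t_{0.025,7} = ±2.365
p-value ≈ 0.0055
Decision: reject H₀

Answer: t = 3.9598, reject H₀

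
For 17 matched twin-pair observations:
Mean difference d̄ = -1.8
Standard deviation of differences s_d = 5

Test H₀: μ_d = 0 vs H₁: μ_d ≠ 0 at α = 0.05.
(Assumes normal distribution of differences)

Answer: t = -1.4843, fail to reject H₀

Derivation:
df = n - 1 = 16
SE = s_d/√n = 5/√17 = 1.2127
t = d̄/SE = -1.8/1.2127 = -1.4843
Critical value: t_{0.025,16} = ±2.120
p-value ≈ 0.1572
Decision: fail to reject H₀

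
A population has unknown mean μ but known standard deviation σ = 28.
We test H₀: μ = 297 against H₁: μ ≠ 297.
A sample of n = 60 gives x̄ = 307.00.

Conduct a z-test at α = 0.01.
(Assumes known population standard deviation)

Standard error: SE = σ/√n = 28/√60 = 3.6148
z-statistic: z = (x̄ - μ₀)/SE = (307.00 - 297)/3.6148 = 2.7664
Critical value: ±2.576
p-value = 0.0057
Decision: reject H₀

Answer: z = 2.7664, reject H₀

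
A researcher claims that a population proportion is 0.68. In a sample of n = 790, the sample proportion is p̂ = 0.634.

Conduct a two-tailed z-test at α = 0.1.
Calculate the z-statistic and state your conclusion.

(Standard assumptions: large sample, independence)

H₀: p = 0.68, H₁: p ≠ 0.68
Standard error: SE = √(p₀(1-p₀)/n) = √(0.68×0.32/790) = 0.016596
z-statistic: z = (p̂ - p₀)/SE = (0.634 - 0.68)/0.016596 = -2.7718
Critical value: z_0.05 = ±1.645
p-value = 0.0056
Decision: reject H₀ at α = 0.1

Answer: z = -2.7718, reject H₀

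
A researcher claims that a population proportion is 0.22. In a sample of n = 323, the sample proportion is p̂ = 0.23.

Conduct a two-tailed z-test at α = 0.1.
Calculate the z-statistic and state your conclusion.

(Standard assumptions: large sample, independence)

Answer: z = 0.4339, fail to reject H₀

Derivation:
H₀: p = 0.22, H₁: p ≠ 0.22
Standard error: SE = √(p₀(1-p₀)/n) = √(0.22×0.78/323) = 0.023049
z-statistic: z = (p̂ - p₀)/SE = (0.23 - 0.22)/0.023049 = 0.4339
Critical value: z_0.05 = ±1.645
p-value = 0.6644
Decision: fail to reject H₀ at α = 0.1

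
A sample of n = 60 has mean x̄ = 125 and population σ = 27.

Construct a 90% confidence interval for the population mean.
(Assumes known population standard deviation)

Confidence level: 90%, α = 0.1
z_0.05 = 1.645
SE = σ/√n = 27/√60 = 3.4857
Margin of error = 1.645 × 3.4857 = 5.7340
CI: x̄ ± margin = 125 ± 5.7340
CI: (119.2660, 130.7340)

Answer: (119.2660, 130.7340)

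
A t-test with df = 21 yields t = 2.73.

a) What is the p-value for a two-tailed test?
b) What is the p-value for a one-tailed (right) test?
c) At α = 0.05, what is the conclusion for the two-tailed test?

Answer: a) 0.0125, b) 0.0063, c) reject H₀

Derivation:
Using t-distribution with df = 21:
a) Two-tailed: p = 2×P(T > 2.73) = 0.0125
b) One-tailed: p = P(T > 2.73) = 0.0063
c) 0.0125 < 0.05, reject H₀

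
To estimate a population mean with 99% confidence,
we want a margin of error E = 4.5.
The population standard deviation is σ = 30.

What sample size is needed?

z_0.005 = 2.576
n = (z×σ/E)² = (2.576×30/4.5)²
n = 294.9234
Round up: n = 295

Answer: n = 295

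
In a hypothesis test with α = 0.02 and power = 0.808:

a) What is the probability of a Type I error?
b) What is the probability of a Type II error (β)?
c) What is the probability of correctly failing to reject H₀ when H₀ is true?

a) Type I error probability = α = 0.02
b) Power = P(reject H₀ | H₁ true) = 1 - β = 0.808, so Type II error probability = β = 1 - Power = 0.192
c) P(fail to reject H₀ | H₀ true) = 1 - α = 0.98

Answer: a) 0.02, b) 0.192, c) 0.98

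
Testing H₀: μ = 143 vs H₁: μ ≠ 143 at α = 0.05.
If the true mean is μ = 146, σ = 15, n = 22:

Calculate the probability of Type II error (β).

Answer: β ≈ 0.8447

Derivation:
SE = σ/√n = 15/√22 = 3.1980
Critical values: μ₀ ± z_0.025×SE = 143 ± 1.960×3.1980
Acceptance region: (136.7319, 149.2681)
Under H₁ (μ = 146): z_high = (149.2681 - 146)/3.1980 = 1.0219, z_low = (136.7319 - 146)/3.1980 = -2.8981
β = P(not reject | H₁) = Φ(1.0219) - Φ(-2.8981) ≈ 0.8447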